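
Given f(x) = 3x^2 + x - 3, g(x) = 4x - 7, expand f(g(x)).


Substitute g(x) into f:
f(g(x)) = 3*(4x - 7)^2 + 1*(4x - 7) + (-3)
(4x - 7)^2 = 16x^2 - 56x + 49
Expand and combine: 48x^2 - 164x + 137


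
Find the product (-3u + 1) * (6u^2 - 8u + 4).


Distribute each term of the first polynomial:
  (-3u)(6u^2 - 8u + 4) = -18u^3 + 24u^2 - 12u
  (1)(6u^2 - 8u + 4) = 6u^2 - 8u + 4
Sum: -18u^3 + 30u^2 - 20u + 4


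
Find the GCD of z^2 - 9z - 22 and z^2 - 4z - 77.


Factor each:
  z^2 - 9z - 22 = (z - 11)(z + 2)
  z^2 - 4z - 77 = (z - 11)(z + 7)
Common monic factor: z - 11


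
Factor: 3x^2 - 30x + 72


Roots satisfy r1 + r2 = -b/a = 10 and r1*r2 = c/a = 24.
So r1 = 6, r2 = 4.
3x^2 - 30x + 72 = 3(x - r1)(x - r2) = 3(x - 6)(x - 4)


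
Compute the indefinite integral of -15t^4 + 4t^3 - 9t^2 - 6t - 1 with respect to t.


Reverse power rule on each term:
  ∫ -15t^4 dt = -3t^5
  ∫ 4t^3 dt = t^4
  ∫ -9t^2 dt = -3t^3
  ∫ -6t dt = -3t^2
  ∫ -1 dt = -t
F(t) = -3t^5 + t^4 - 3t^3 - 3t^2 - t + C


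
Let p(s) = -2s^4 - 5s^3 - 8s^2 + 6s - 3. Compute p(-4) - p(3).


p(-4) = -347
p(3) = -354
p(-4) - p(3) = -347 + 354 = 7


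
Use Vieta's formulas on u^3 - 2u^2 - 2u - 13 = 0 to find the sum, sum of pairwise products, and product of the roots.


Monic cubic u^3+bu^2+cu+d=0: sum=-b, pairwise sum=c, product=-d.
b=-2, c=-2, d=-13
r1+r2+r3 = 2
r1r2+r1r3+r2r3 = -2
r1r2r3 = 13


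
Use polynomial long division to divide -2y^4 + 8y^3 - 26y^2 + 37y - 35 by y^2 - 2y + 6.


(-2y^4 + 8y^3 - 26y^2 + 37y - 35) / (y^2 - 2y + 6)
Step 1: -2y^2 * (y^2 - 2y + 6) = -2y^4 + 4y^3 - 12y^2; subtract.
Step 2: 4y * (y^2 - 2y + 6) = 4y^3 - 8y^2 + 24y; subtract.
Step 3: -6 * (y^2 - 2y + 6) = -6y^2 + 12y - 36; subtract.
Quotient: -2y^2 + 4y - 6, Remainder: y + 1


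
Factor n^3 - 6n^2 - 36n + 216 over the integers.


Try integer roots (divisors of 216). n=6: p(6)=0.
Divide out (n - 6): quotient is n^2 - 36.
Factor the quadratic: (n + 6)(n - 6)
Result: (n - 6)(n + 6)(n - 6)


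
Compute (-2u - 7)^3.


Expand (-2u - 7)^3 by repeated multiplication:
  (-2u - 7)^2 = 4u^2 + 28u + 49
= -8u^3 - 84u^2 - 294u - 343


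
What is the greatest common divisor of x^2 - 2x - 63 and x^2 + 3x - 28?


Factor each:
  x^2 - 2x - 63 = (x + 7)(x - 9)
  x^2 + 3x - 28 = (x + 7)(x - 4)
Common monic factor: x + 7


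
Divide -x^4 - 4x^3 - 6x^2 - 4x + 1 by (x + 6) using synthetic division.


Synthetic division with c = -6. Coefficients: -1, -4, -6, -4, 1
Bring down -1.
  -1 * -6 = 6; 6 - 4 = 2
  2 * -6 = -12; -12 - 6 = -18
  -18 * -6 = 108; 108 - 4 = 104
  104 * -6 = -624; -624 + 1 = -623
Quotient: -x^3 + 2x^2 - 18x + 104, Remainder: -623


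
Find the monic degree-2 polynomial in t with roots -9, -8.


p(t) = (t + 9)(t + 8)
Expand: t^2 + 17t + 72


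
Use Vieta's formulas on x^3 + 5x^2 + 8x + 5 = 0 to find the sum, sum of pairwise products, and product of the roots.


Monic cubic x^3+bx^2+cx+d=0: sum=-b, pairwise sum=c, product=-d.
b=5, c=8, d=5
r1+r2+r3 = -5
r1r2+r1r3+r2r3 = 8
r1r2r3 = -5


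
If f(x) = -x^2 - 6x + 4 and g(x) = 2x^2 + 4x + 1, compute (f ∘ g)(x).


Substitute g(x) into f:
f(g(x)) = -1*(2x^2 + 4x + 1)^2 + (-6)*(2x^2 + 4x + 1) + 4
(2x^2 + 4x + 1)^2 = 4x^4 + 16x^3 + 20x^2 + 8x + 1
Expand and combine: -4x^4 - 16x^3 - 32x^2 - 32x - 3


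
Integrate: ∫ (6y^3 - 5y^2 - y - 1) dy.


Reverse power rule on each term:
  ∫ 6y^3 dy = (3/2)y^4
  ∫ -5y^2 dy = -(5/3)y^3
  ∫ -y dy = -(1/2)y^2
  ∫ -1 dy = -y
F(y) = (3/2)y^4 - (5/3)y^3 - (1/2)y^2 - y + C


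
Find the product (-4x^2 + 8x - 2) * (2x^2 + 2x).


Distribute each term of the first polynomial:
  (-4x^2)(2x^2 + 2x) = -8x^4 - 8x^3
  (8x)(2x^2 + 2x) = 16x^3 + 16x^2
  (-2)(2x^2 + 2x) = -4x^2 - 4x
Sum: -8x^4 + 8x^3 + 12x^2 - 4x


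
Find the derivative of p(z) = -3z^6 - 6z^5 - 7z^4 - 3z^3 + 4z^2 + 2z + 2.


Apply the power rule term by term:
  d/dz(-3z^6) = -18z^5
  d/dz(-6z^5) = -30z^4
  d/dz(-7z^4) = -28z^3
  d/dz(-3z^3) = -9z^2
  d/dz(4z^2) = 8z
  d/dz(2z) = 2
  d/dz(2) = 0
p'(z) = -18z^5 - 30z^4 - 28z^3 - 9z^2 + 8z + 2


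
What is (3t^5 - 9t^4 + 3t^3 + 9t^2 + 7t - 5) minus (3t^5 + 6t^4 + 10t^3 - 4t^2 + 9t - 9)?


Distribute the minus sign:
  (3t^5 - 9t^4 + 3t^3 + 9t^2 + 7t - 5)
- (3t^5 + 6t^4 + 10t^3 - 4t^2 + 9t - 9)
Negate second polynomial: -3t^5 - 6t^4 - 10t^3 + 4t^2 - 9t + 9
Add: -15t^4 - 7t^3 + 13t^2 - 2t + 4


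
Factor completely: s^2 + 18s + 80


Roots satisfy r1 + r2 = -b/a = -18 and r1*r2 = c/a = 80.
So r1 = -8, r2 = -10.
s^2 + 18s + 80 = (s - r1)(s - r2) = (s + 8)(s + 10)


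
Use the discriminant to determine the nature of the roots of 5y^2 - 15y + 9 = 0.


D = b^2 - 4ac = (-15)^2 - 4(5)(9) = 225 - 180 = 45
Since D > 0: two distinct irrational roots


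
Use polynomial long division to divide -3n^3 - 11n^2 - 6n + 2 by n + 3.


(-3n^3 - 11n^2 - 6n + 2) / (n + 3)
Step 1: -3n^2 * (n + 3) = -3n^3 - 9n^2; subtract.
Step 2: -2n * (n + 3) = -2n^2 - 6n; subtract.
Step 3: 0 * (n + 3) = 0; subtract.
Quotient: -3n^2 - 2n, Remainder: 2


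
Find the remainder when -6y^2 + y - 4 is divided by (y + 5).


By the Remainder Theorem, the remainder equals p(-5):
  -6*(-5)^2 = -150
  1*(-5)^1 = -5
  constant: -4
Sum: -150 - 5 - 4 = -159


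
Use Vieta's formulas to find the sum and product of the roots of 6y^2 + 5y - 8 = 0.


For ay^2+by+c=0: sum = -b/a, product = c/a.
a=6, b=5, c=-8
Sum = -(5)/6 = -5/6
Product = (-8)/6 = -4/3


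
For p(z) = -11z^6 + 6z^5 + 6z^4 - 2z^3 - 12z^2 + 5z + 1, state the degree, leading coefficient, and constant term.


Highest power of z is 6, with coefficient -11. Constant term is 1.
Degree = 6, leading coefficient = -11, constant term = 1


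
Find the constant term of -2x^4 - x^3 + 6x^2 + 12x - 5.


Read off the constant term: -5


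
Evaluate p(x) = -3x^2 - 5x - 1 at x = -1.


Using direct substitution:
  -3 * (-1)^2 = -3
  -5 * (-1)^1 = 5
  constant: -1
Sum = -3 + 5 - 1 = 1


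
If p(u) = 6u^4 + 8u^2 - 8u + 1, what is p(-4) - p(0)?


p(-4) = 1697
p(0) = 1
p(-4) - p(0) = 1697 - 1 = 1696


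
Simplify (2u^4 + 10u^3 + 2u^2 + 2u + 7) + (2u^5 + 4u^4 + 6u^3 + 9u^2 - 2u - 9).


Align terms by degree and add:
  2u^4 + 10u^3 + 2u^2 + 2u + 7
+ 2u^5 + 4u^4 + 6u^3 + 9u^2 - 2u - 9
= 2u^5 + 6u^4 + 16u^3 + 11u^2 - 2


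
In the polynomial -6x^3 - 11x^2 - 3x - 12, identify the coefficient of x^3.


Read off the coefficient of x^3: -6


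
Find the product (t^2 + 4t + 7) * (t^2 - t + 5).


Distribute each term of the first polynomial:
  (t^2)(t^2 - t + 5) = t^4 - t^3 + 5t^2
  (4t)(t^2 - t + 5) = 4t^3 - 4t^2 + 20t
  (7)(t^2 - t + 5) = 7t^2 - 7t + 35
Sum: t^4 + 3t^3 + 8t^2 + 13t + 35


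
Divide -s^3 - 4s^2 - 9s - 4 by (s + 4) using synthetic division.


Synthetic division with c = -4. Coefficients: -1, -4, -9, -4
Bring down -1.
  -1 * -4 = 4; 4 - 4 = 0
  0 * -4 = 0; 0 - 9 = -9
  -9 * -4 = 36; 36 - 4 = 32
Quotient: -s^2 - 9, Remainder: 32


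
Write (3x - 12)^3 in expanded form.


Expand (3x - 12)^3 by repeated multiplication:
  (3x - 12)^2 = 9x^2 - 72x + 144
= 27x^3 - 324x^2 + 1296x - 1728


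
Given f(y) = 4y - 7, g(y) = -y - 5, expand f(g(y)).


Substitute g(y) into f:
f(g(y)) = 4*(-y - 5) + (-7)
Expand and combine: -4y - 27


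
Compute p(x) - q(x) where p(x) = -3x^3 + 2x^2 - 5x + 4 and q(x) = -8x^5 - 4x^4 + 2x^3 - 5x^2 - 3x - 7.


Distribute the minus sign:
  (-3x^3 + 2x^2 - 5x + 4)
- (-8x^5 - 4x^4 + 2x^3 - 5x^2 - 3x - 7)
Negate second polynomial: 8x^5 + 4x^4 - 2x^3 + 5x^2 + 3x + 7
Add: 8x^5 + 4x^4 - 5x^3 + 7x^2 - 2x + 11


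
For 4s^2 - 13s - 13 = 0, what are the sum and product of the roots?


For as^2+bs+c=0: sum = -b/a, product = c/a.
a=4, b=-13, c=-13
Sum = -(-13)/4 = 13/4
Product = (-13)/4 = -13/4


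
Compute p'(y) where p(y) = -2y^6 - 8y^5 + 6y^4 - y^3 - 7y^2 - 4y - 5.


Apply the power rule term by term:
  d/dy(-2y^6) = -12y^5
  d/dy(-8y^5) = -40y^4
  d/dy(6y^4) = 24y^3
  d/dy(-y^3) = -3y^2
  d/dy(-7y^2) = -14y
  d/dy(-4y) = -4
  d/dy(-5) = 0
p'(y) = -12y^5 - 40y^4 + 24y^3 - 3y^2 - 14y - 4


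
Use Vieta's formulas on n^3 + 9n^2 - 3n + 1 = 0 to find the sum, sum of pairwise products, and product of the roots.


Monic cubic n^3+bn^2+cn+d=0: sum=-b, pairwise sum=c, product=-d.
b=9, c=-3, d=1
r1+r2+r3 = -9
r1r2+r1r3+r2r3 = -3
r1r2r3 = -1


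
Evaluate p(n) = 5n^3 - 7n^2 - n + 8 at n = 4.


Using direct substitution:
  5 * (4)^3 = 320
  -7 * (4)^2 = -112
  -1 * (4)^1 = -4
  constant: 8
Sum = 320 - 112 - 4 + 8 = 212


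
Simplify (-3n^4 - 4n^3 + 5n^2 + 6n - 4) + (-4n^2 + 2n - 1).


Align terms by degree and add:
  -3n^4 - 4n^3 + 5n^2 + 6n - 4
  -4n^2 + 2n - 1
= -3n^4 - 4n^3 + n^2 + 8n - 5


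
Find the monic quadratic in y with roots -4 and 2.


p(y) = (y + 4)(y - 2)
Expand: y^2 + 2y - 8


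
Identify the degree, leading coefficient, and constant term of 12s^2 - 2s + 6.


Highest power of s is 2, with coefficient 12. Constant term is 6.
Degree = 2, leading coefficient = 12, constant term = 6


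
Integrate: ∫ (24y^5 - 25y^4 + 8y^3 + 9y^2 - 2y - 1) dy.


Reverse power rule on each term:
  ∫ 24y^5 dy = 4y^6
  ∫ -25y^4 dy = -5y^5
  ∫ 8y^3 dy = 2y^4
  ∫ 9y^2 dy = 3y^3
  ∫ -2y dy = -y^2
  ∫ -1 dy = -y
F(y) = 4y^6 - 5y^5 + 2y^4 + 3y^3 - y^2 - y + C


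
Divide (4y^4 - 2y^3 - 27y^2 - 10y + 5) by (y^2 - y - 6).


(4y^4 - 2y^3 - 27y^2 - 10y + 5) / (y^2 - y - 6)
Step 1: 4y^2 * (y^2 - y - 6) = 4y^4 - 4y^3 - 24y^2; subtract.
Step 2: 2y * (y^2 - y - 6) = 2y^3 - 2y^2 - 12y; subtract.
Step 3: -1 * (y^2 - y - 6) = -y^2 + y + 6; subtract.
Quotient: 4y^2 + 2y - 1, Remainder: y - 1


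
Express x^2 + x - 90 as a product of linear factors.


Roots satisfy r1 + r2 = -b/a = -1 and r1*r2 = c/a = -90.
So r1 = -10, r2 = 9.
x^2 + x - 90 = (x - r1)(x - r2) = (x + 10)(x - 9)


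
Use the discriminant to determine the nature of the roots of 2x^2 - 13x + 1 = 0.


D = b^2 - 4ac = (-13)^2 - 4(2)(1) = 169 - 8 = 161
Since D > 0: two distinct irrational roots


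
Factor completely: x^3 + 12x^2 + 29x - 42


Try integer roots (divisors of -42). x=-6: p(-6)=0.
Divide out (x + 6): quotient is x^2 + 6x - 7.
Factor the quadratic: (x - 1)(x + 7)
Result: (x + 6)(x - 1)(x + 7)


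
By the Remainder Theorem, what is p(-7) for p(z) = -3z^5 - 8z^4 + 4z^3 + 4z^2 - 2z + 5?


By the Remainder Theorem, the remainder equals p(-7):
  -3*(-7)^5 = 50421
  -8*(-7)^4 = -19208
  4*(-7)^3 = -1372
  4*(-7)^2 = 196
  -2*(-7)^1 = 14
  constant: 5
Sum: 50421 - 19208 - 1372 + 196 + 14 + 5 = 30056


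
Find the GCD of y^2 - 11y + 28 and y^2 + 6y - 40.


Factor each:
  y^2 - 11y + 28 = (y - 4)(y - 7)
  y^2 + 6y - 40 = (y - 4)(y + 10)
Common monic factor: y - 4


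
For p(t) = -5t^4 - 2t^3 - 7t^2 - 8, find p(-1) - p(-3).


p(-1) = -18
p(-3) = -422
p(-1) - p(-3) = -18 + 422 = 404


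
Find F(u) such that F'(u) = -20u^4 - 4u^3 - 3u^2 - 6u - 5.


Reverse power rule on each term:
  ∫ -20u^4 du = -4u^5
  ∫ -4u^3 du = -u^4
  ∫ -3u^2 du = -u^3
  ∫ -6u du = -3u^2
  ∫ -5 du = -5u
F(u) = -4u^5 - u^4 - u^3 - 3u^2 - 5u + C


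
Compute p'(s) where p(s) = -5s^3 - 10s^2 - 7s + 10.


Apply the power rule term by term:
  d/ds(-5s^3) = -15s^2
  d/ds(-10s^2) = -20s
  d/ds(-7s) = -7
  d/ds(10) = 0
p'(s) = -15s^2 - 20s - 7


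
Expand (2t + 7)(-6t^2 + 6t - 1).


Distribute each term of the first polynomial:
  (2t)(-6t^2 + 6t - 1) = -12t^3 + 12t^2 - 2t
  (7)(-6t^2 + 6t - 1) = -42t^2 + 42t - 7
Sum: -12t^3 - 30t^2 + 40t - 7


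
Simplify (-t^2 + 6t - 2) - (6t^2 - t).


Distribute the minus sign:
  (-t^2 + 6t - 2)
- (6t^2 - t)
Negate second polynomial: -6t^2 + t
Add: -7t^2 + 7t - 2


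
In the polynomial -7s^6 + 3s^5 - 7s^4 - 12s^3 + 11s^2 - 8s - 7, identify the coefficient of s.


Read off the coefficient of s: -8


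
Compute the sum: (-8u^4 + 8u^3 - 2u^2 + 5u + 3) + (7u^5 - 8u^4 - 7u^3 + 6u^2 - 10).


Align terms by degree and add:
  -8u^4 + 8u^3 - 2u^2 + 5u + 3
+ 7u^5 - 8u^4 - 7u^3 + 6u^2 - 10
= 7u^5 - 16u^4 + u^3 + 4u^2 + 5u - 7


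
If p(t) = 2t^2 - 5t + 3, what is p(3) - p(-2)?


p(3) = 6
p(-2) = 21
p(3) - p(-2) = 6 - 21 = -15


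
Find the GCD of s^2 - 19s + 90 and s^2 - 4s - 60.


Factor each:
  s^2 - 19s + 90 = (s - 10)(s - 9)
  s^2 - 4s - 60 = (s - 10)(s + 6)
Common monic factor: s - 10


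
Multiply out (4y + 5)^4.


Expand (4y + 5)^4 by repeated multiplication:
  (4y + 5)^2 = 16y^2 + 40y + 25
  (4y + 5)^3 = 64y^3 + 240y^2 + 300y + 125
= 256y^4 + 1280y^3 + 2400y^2 + 2000y + 625


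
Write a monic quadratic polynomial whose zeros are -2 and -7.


p(z) = (z + 2)(z + 7)
Expand: z^2 + 9z + 14


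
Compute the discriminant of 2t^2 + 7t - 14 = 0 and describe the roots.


D = b^2 - 4ac = (7)^2 - 4(2)(-14) = 49 + 112 = 161
Since D > 0: two distinct irrational roots


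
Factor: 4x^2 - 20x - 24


Roots satisfy r1 + r2 = -b/a = 5 and r1*r2 = c/a = -6.
So r1 = 6, r2 = -1.
4x^2 - 20x - 24 = 4(x - r1)(x - r2) = 4(x - 6)(x + 1)


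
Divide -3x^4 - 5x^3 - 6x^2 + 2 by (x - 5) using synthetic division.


Synthetic division with c = 5. Coefficients: -3, -5, -6, 0, 2
Bring down -3.
  -3 * 5 = -15; -15 - 5 = -20
  -20 * 5 = -100; -100 - 6 = -106
  -106 * 5 = -530; -530 + 0 = -530
  -530 * 5 = -2650; -2650 + 2 = -2648
Quotient: -3x^3 - 20x^2 - 106x - 530, Remainder: -2648


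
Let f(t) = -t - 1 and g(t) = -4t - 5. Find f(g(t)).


Substitute g(t) into f:
f(g(t)) = -1*(-4t - 5) + (-1)
Expand and combine: 4t + 4


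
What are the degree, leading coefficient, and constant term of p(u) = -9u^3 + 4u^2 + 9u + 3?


Highest power of u is 3, with coefficient -9. Constant term is 3.
Degree = 3, leading coefficient = -9, constant term = 3


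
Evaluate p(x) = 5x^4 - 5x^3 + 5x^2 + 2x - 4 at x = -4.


Using direct substitution:
  5 * (-4)^4 = 1280
  -5 * (-4)^3 = 320
  5 * (-4)^2 = 80
  2 * (-4)^1 = -8
  constant: -4
Sum = 1280 + 320 + 80 - 8 - 4 = 1668


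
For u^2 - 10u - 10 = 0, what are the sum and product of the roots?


For au^2+bu+c=0: sum = -b/a, product = c/a.
a=1, b=-10, c=-10
Sum = -(-10)/1 = 10
Product = (-10)/1 = -10


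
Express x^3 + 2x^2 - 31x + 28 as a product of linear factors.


Try integer roots (divisors of 28). x=4: p(4)=0.
Divide out (x - 4): quotient is x^2 + 6x - 7.
Factor the quadratic: (x + 7)(x - 1)
Result: (x - 4)(x + 7)(x - 1)


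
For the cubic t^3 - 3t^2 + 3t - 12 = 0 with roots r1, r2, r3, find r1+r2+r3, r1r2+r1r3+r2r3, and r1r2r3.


Monic cubic t^3+bt^2+ct+d=0: sum=-b, pairwise sum=c, product=-d.
b=-3, c=3, d=-12
r1+r2+r3 = 3
r1r2+r1r3+r2r3 = 3
r1r2r3 = 12


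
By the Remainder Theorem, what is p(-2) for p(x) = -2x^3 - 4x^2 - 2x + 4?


By the Remainder Theorem, the remainder equals p(-2):
  -2*(-2)^3 = 16
  -4*(-2)^2 = -16
  -2*(-2)^1 = 4
  constant: 4
Sum: 16 - 16 + 4 + 4 = 8


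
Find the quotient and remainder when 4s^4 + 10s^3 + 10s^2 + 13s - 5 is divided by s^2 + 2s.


(4s^4 + 10s^3 + 10s^2 + 13s - 5) / (s^2 + 2s)
Step 1: 4s^2 * (s^2 + 2s) = 4s^4 + 8s^3; subtract.
Step 2: 2s * (s^2 + 2s) = 2s^3 + 4s^2; subtract.
Step 3: 6 * (s^2 + 2s) = 6s^2 + 12s; subtract.
Quotient: 4s^2 + 2s + 6, Remainder: s - 5


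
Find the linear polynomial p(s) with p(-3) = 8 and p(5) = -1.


p(s) = ms + b. Using p(-3)=8, p(5)=-1:
m = (8 + 1)/(-3 - 5) = 9/-8 = -9/8
b = 8 - m*(-3) = 8 - 27/8 = 37/8
p(s) = -(9/8)s + (37/8)


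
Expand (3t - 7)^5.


Expand (3t - 7)^5 by repeated multiplication:
  (3t - 7)^2 = 9t^2 - 42t + 49
  (3t - 7)^3 = 27t^3 - 189t^2 + 441t - 343
  (3t - 7)^4 = 81t^4 - 756t^3 + 2646t^2 - 4116t + 2401
= 243t^5 - 2835t^4 + 13230t^3 - 30870t^2 + 36015t - 16807


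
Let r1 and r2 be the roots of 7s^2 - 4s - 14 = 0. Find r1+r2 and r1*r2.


For as^2+bs+c=0: sum = -b/a, product = c/a.
a=7, b=-4, c=-14
Sum = -(-4)/7 = 4/7
Product = (-14)/7 = -2


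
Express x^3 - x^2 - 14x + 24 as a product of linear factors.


Try integer roots (divisors of 24). x=3: p(3)=0.
Divide out (x - 3): quotient is x^2 + 2x - 8.
Factor the quadratic: (x - 2)(x + 4)
Result: (x - 3)(x - 2)(x + 4)


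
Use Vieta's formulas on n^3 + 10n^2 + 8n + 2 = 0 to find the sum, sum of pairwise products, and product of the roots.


Monic cubic n^3+bn^2+cn+d=0: sum=-b, pairwise sum=c, product=-d.
b=10, c=8, d=2
r1+r2+r3 = -10
r1r2+r1r3+r2r3 = 8
r1r2r3 = -2


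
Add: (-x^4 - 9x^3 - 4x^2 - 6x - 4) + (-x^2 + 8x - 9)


Align terms by degree and add:
  -x^4 - 9x^3 - 4x^2 - 6x - 4
  -x^2 + 8x - 9
= -x^4 - 9x^3 - 5x^2 + 2x - 13


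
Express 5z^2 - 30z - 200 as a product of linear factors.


Roots satisfy r1 + r2 = -b/a = 6 and r1*r2 = c/a = -40.
So r1 = 10, r2 = -4.
5z^2 - 30z - 200 = 5(z - r1)(z - r2) = 5(z - 10)(z + 4)


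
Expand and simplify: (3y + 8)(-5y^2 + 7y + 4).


Distribute each term of the first polynomial:
  (3y)(-5y^2 + 7y + 4) = -15y^3 + 21y^2 + 12y
  (8)(-5y^2 + 7y + 4) = -40y^2 + 56y + 32
Sum: -15y^3 - 19y^2 + 68y + 32


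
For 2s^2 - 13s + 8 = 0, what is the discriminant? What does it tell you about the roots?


D = b^2 - 4ac = (-13)^2 - 4(2)(8) = 169 - 64 = 105
Since D > 0: two distinct irrational roots


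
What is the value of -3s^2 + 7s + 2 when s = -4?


Using direct substitution:
  -3 * (-4)^2 = -48
  7 * (-4)^1 = -28
  constant: 2
Sum = -48 - 28 + 2 = -74


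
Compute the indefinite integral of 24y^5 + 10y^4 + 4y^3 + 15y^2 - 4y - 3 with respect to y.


Reverse power rule on each term:
  ∫ 24y^5 dy = 4y^6
  ∫ 10y^4 dy = 2y^5
  ∫ 4y^3 dy = y^4
  ∫ 15y^2 dy = 5y^3
  ∫ -4y dy = -2y^2
  ∫ -3 dy = -3y
F(y) = 4y^6 + 2y^5 + y^4 + 5y^3 - 2y^2 - 3y + C


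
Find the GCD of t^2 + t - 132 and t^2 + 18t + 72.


Factor each:
  t^2 + t - 132 = (t + 12)(t - 11)
  t^2 + 18t + 72 = (t + 12)(t + 6)
Common monic factor: t + 12


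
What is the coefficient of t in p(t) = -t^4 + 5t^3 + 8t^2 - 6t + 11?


Read off the coefficient of t: -6


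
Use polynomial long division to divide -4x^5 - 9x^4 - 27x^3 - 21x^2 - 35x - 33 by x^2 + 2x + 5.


(-4x^5 - 9x^4 - 27x^3 - 21x^2 - 35x - 33) / (x^2 + 2x + 5)
Step 1: -4x^3 * (x^2 + 2x + 5) = -4x^5 - 8x^4 - 20x^3; subtract.
Step 2: -x^2 * (x^2 + 2x + 5) = -x^4 - 2x^3 - 5x^2; subtract.
Step 3: -5x * (x^2 + 2x + 5) = -5x^3 - 10x^2 - 25x; subtract.
Step 4: -6 * (x^2 + 2x + 5) = -6x^2 - 12x - 30; subtract.
Quotient: -4x^3 - x^2 - 5x - 6, Remainder: 2x - 3


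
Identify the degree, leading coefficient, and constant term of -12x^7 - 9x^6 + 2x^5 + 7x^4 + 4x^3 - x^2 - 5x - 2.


Highest power of x is 7, with coefficient -12. Constant term is -2.
Degree = 7, leading coefficient = -12, constant term = -2


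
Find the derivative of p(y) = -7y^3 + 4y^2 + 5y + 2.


Apply the power rule term by term:
  d/dy(-7y^3) = -21y^2
  d/dy(4y^2) = 8y
  d/dy(5y) = 5
  d/dy(2) = 0
p'(y) = -21y^2 + 8y + 5


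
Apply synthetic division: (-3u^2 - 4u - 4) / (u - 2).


Synthetic division with c = 2. Coefficients: -3, -4, -4
Bring down -3.
  -3 * 2 = -6; -6 - 4 = -10
  -10 * 2 = -20; -20 - 4 = -24
Quotient: -3u - 10, Remainder: -24


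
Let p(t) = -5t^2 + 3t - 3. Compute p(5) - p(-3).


p(5) = -113
p(-3) = -57
p(5) - p(-3) = -113 + 57 = -56


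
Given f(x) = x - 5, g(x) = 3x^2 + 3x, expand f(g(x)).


Substitute g(x) into f:
f(g(x)) = 1*(3x^2 + 3x) + (-5)
Expand and combine: 3x^2 + 3x - 5


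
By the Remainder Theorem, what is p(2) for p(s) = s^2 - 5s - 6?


By the Remainder Theorem, the remainder equals p(2):
  1*(2)^2 = 4
  -5*(2)^1 = -10
  constant: -6
Sum: 4 - 10 - 6 = -12


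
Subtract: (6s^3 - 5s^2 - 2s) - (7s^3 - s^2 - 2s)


Distribute the minus sign:
  (6s^3 - 5s^2 - 2s)
- (7s^3 - s^2 - 2s)
Negate second polynomial: -7s^3 + s^2 + 2s
Add: -s^3 - 4s^2


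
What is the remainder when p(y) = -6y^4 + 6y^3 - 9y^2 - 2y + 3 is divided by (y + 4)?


By the Remainder Theorem, the remainder equals p(-4):
  -6*(-4)^4 = -1536
  6*(-4)^3 = -384
  -9*(-4)^2 = -144
  -2*(-4)^1 = 8
  constant: 3
Sum: -1536 - 384 - 144 + 8 + 3 = -2053


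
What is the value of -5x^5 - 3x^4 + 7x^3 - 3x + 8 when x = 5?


Using direct substitution:
  -5 * (5)^5 = -15625
  -3 * (5)^4 = -1875
  7 * (5)^3 = 875
  0 * (5)^2 = 0
  -3 * (5)^1 = -15
  constant: 8
Sum = -15625 - 1875 + 875 + 0 - 15 + 8 = -16632


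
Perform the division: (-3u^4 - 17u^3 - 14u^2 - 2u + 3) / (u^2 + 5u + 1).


(-3u^4 - 17u^3 - 14u^2 - 2u + 3) / (u^2 + 5u + 1)
Step 1: -3u^2 * (u^2 + 5u + 1) = -3u^4 - 15u^3 - 3u^2; subtract.
Step 2: -2u * (u^2 + 5u + 1) = -2u^3 - 10u^2 - 2u; subtract.
Step 3: -1 * (u^2 + 5u + 1) = -u^2 - 5u - 1; subtract.
Quotient: -3u^2 - 2u - 1, Remainder: 5u + 4


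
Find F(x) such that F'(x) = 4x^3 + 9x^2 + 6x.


Reverse power rule on each term:
  ∫ 4x^3 dx = x^4
  ∫ 9x^2 dx = 3x^3
  ∫ 6x dx = 3x^2
F(x) = x^4 + 3x^3 + 3x^2 + C


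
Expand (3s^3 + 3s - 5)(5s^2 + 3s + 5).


Distribute each term of the first polynomial:
  (3s^3)(5s^2 + 3s + 5) = 15s^5 + 9s^4 + 15s^3
  (3s)(5s^2 + 3s + 5) = 15s^3 + 9s^2 + 15s
  (-5)(5s^2 + 3s + 5) = -25s^2 - 15s - 25
Sum: 15s^5 + 9s^4 + 30s^3 - 16s^2 - 25


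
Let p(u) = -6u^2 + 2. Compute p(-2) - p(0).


p(-2) = -22
p(0) = 2
p(-2) - p(0) = -22 - 2 = -24


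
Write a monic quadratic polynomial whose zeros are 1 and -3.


p(u) = (u - 1)(u + 3)
Expand: u^2 + 2u - 3


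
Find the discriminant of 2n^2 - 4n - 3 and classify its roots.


D = b^2 - 4ac = (-4)^2 - 4(2)(-3) = 16 + 24 = 40
Since D > 0: two distinct irrational roots


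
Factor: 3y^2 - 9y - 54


Roots satisfy r1 + r2 = -b/a = 3 and r1*r2 = c/a = -18.
So r1 = -3, r2 = 6.
3y^2 - 9y - 54 = 3(y - r1)(y - r2) = 3(y + 3)(y - 6)


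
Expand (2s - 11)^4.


Expand (2s - 11)^4 by repeated multiplication:
  (2s - 11)^2 = 4s^2 - 44s + 121
  (2s - 11)^3 = 8s^3 - 132s^2 + 726s - 1331
= 16s^4 - 352s^3 + 2904s^2 - 10648s + 14641


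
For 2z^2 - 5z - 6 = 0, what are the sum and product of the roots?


For az^2+bz+c=0: sum = -b/a, product = c/a.
a=2, b=-5, c=-6
Sum = -(-5)/2 = 5/2
Product = (-6)/2 = -3


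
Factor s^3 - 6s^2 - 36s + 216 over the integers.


Try integer roots (divisors of 216). s=6: p(6)=0.
Divide out (s - 6): quotient is s^2 - 36.
Factor the quadratic: (s - 6)(s + 6)
Result: (s - 6)(s - 6)(s + 6)


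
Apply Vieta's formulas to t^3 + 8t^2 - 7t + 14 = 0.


Monic cubic t^3+bt^2+ct+d=0: sum=-b, pairwise sum=c, product=-d.
b=8, c=-7, d=14
r1+r2+r3 = -8
r1r2+r1r3+r2r3 = -7
r1r2r3 = -14


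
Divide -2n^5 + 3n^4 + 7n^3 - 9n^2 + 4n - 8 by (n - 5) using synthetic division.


Synthetic division with c = 5. Coefficients: -2, 3, 7, -9, 4, -8
Bring down -2.
  -2 * 5 = -10; -10 + 3 = -7
  -7 * 5 = -35; -35 + 7 = -28
  -28 * 5 = -140; -140 - 9 = -149
  -149 * 5 = -745; -745 + 4 = -741
  -741 * 5 = -3705; -3705 - 8 = -3713
Quotient: -2n^4 - 7n^3 - 28n^2 - 149n - 741, Remainder: -3713


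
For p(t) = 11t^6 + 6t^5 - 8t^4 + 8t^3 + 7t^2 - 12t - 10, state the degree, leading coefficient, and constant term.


Highest power of t is 6, with coefficient 11. Constant term is -10.
Degree = 6, leading coefficient = 11, constant term = -10


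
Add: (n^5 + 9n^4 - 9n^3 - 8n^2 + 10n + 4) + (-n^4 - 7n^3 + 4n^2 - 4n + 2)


Align terms by degree and add:
  n^5 + 9n^4 - 9n^3 - 8n^2 + 10n + 4
  -n^4 - 7n^3 + 4n^2 - 4n + 2
= n^5 + 8n^4 - 16n^3 - 4n^2 + 6n + 6


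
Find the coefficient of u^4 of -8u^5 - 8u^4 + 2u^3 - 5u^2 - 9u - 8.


Read off the coefficient of u^4: -8


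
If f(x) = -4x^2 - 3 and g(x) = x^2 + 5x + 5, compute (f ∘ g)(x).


Substitute g(x) into f:
f(g(x)) = -4*(x^2 + 5x + 5)^2 + (-3)
(x^2 + 5x + 5)^2 = x^4 + 10x^3 + 35x^2 + 50x + 25
Expand and combine: -4x^4 - 40x^3 - 140x^2 - 200x - 103


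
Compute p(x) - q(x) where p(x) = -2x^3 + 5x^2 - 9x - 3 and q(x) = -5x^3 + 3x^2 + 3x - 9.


Distribute the minus sign:
  (-2x^3 + 5x^2 - 9x - 3)
- (-5x^3 + 3x^2 + 3x - 9)
Negate second polynomial: 5x^3 - 3x^2 - 3x + 9
Add: 3x^3 + 2x^2 - 12x + 6


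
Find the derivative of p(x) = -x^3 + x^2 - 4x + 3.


Apply the power rule term by term:
  d/dx(-x^3) = -3x^2
  d/dx(x^2) = 2x
  d/dx(-4x) = -4
  d/dx(3) = 0
p'(x) = -3x^2 + 2x - 4


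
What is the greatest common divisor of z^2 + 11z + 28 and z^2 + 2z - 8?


Factor each:
  z^2 + 11z + 28 = (z + 4)(z + 7)
  z^2 + 2z - 8 = (z + 4)(z - 2)
Common monic factor: z + 4


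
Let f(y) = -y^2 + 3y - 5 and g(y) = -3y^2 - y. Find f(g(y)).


Substitute g(y) into f:
f(g(y)) = -1*(-3y^2 - y)^2 + 3*(-3y^2 - y) + (-5)
(-3y^2 - y)^2 = 9y^4 + 6y^3 + y^2
Expand and combine: -9y^4 - 6y^3 - 10y^2 - 3y - 5


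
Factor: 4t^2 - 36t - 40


Roots satisfy r1 + r2 = -b/a = 9 and r1*r2 = c/a = -10.
So r1 = -1, r2 = 10.
4t^2 - 36t - 40 = 4(t - r1)(t - r2) = 4(t + 1)(t - 10)


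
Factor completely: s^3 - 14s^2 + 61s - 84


Try integer roots (divisors of -84). s=4: p(4)=0.
Divide out (s - 4): quotient is s^2 - 10s + 21.
Factor the quadratic: (s - 3)(s - 7)
Result: (s - 4)(s - 3)(s - 7)


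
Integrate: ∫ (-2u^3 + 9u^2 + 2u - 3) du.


Reverse power rule on each term:
  ∫ -2u^3 du = -(1/2)u^4
  ∫ 9u^2 du = 3u^3
  ∫ 2u du = u^2
  ∫ -3 du = -3u
F(u) = -(1/2)u^4 + 3u^3 + u^2 - 3u + C


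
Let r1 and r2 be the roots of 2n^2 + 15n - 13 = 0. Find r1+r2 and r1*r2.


For an^2+bn+c=0: sum = -b/a, product = c/a.
a=2, b=15, c=-13
Sum = -(15)/2 = -15/2
Product = (-13)/2 = -13/2


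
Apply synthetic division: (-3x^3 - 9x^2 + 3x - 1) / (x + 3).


Synthetic division with c = -3. Coefficients: -3, -9, 3, -1
Bring down -3.
  -3 * -3 = 9; 9 - 9 = 0
  0 * -3 = 0; 0 + 3 = 3
  3 * -3 = -9; -9 - 1 = -10
Quotient: -3x^2 + 3, Remainder: -10


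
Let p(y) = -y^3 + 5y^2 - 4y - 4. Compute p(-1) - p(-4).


p(-1) = 6
p(-4) = 156
p(-1) - p(-4) = 6 - 156 = -150


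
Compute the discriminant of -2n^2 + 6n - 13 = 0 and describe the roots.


D = b^2 - 4ac = (6)^2 - 4(-2)(-13) = 36 - 104 = -68
Since D < 0: two complex conjugate roots (no real roots)


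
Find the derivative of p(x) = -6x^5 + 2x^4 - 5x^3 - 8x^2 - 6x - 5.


Apply the power rule term by term:
  d/dx(-6x^5) = -30x^4
  d/dx(2x^4) = 8x^3
  d/dx(-5x^3) = -15x^2
  d/dx(-8x^2) = -16x
  d/dx(-6x) = -6
  d/dx(-5) = 0
p'(x) = -30x^4 + 8x^3 - 15x^2 - 16x - 6


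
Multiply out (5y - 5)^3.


Expand (5y - 5)^3 by repeated multiplication:
  (5y - 5)^2 = 25y^2 - 50y + 25
= 125y^3 - 375y^2 + 375y - 125


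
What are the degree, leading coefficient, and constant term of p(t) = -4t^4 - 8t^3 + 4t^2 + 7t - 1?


Highest power of t is 4, with coefficient -4. Constant term is -1.
Degree = 4, leading coefficient = -4, constant term = -1


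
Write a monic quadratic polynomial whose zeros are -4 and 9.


p(s) = (s + 4)(s - 9)
Expand: s^2 - 5s - 36


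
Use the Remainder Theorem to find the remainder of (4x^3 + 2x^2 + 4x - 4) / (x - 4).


By the Remainder Theorem, the remainder equals p(4):
  4*(4)^3 = 256
  2*(4)^2 = 32
  4*(4)^1 = 16
  constant: -4
Sum: 256 + 32 + 16 - 4 = 300


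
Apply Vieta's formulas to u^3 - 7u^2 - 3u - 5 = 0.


Monic cubic u^3+bu^2+cu+d=0: sum=-b, pairwise sum=c, product=-d.
b=-7, c=-3, d=-5
r1+r2+r3 = 7
r1r2+r1r3+r2r3 = -3
r1r2r3 = 5


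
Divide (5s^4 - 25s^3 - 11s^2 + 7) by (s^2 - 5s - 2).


(5s^4 - 25s^3 - 11s^2 + 7) / (s^2 - 5s - 2)
Step 1: 5s^2 * (s^2 - 5s - 2) = 5s^4 - 25s^3 - 10s^2; subtract.
Step 2: 0 * (s^2 - 5s - 2) = 0; subtract.
Step 3: -1 * (s^2 - 5s - 2) = -s^2 + 5s + 2; subtract.
Quotient: 5s^2 - 1, Remainder: -5s + 5


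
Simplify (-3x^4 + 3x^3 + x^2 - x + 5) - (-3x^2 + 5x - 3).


Distribute the minus sign:
  (-3x^4 + 3x^3 + x^2 - x + 5)
- (-3x^2 + 5x - 3)
Negate second polynomial: 3x^2 - 5x + 3
Add: -3x^4 + 3x^3 + 4x^2 - 6x + 8


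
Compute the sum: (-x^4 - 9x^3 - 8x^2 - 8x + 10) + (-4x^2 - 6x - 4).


Align terms by degree and add:
  -x^4 - 9x^3 - 8x^2 - 8x + 10
  -4x^2 - 6x - 4
= -x^4 - 9x^3 - 12x^2 - 14x + 6


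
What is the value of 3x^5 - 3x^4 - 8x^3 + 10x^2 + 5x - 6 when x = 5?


Using direct substitution:
  3 * (5)^5 = 9375
  -3 * (5)^4 = -1875
  -8 * (5)^3 = -1000
  10 * (5)^2 = 250
  5 * (5)^1 = 25
  constant: -6
Sum = 9375 - 1875 - 1000 + 250 + 25 - 6 = 6769


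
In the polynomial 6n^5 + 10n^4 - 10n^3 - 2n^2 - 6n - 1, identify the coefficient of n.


Read off the coefficient of n: -6


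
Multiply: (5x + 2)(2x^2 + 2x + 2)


Distribute each term of the first polynomial:
  (5x)(2x^2 + 2x + 2) = 10x^3 + 10x^2 + 10x
  (2)(2x^2 + 2x + 2) = 4x^2 + 4x + 4
Sum: 10x^3 + 14x^2 + 14x + 4


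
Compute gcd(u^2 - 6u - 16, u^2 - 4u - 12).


Factor each:
  u^2 - 6u - 16 = (u + 2)(u - 8)
  u^2 - 4u - 12 = (u + 2)(u - 6)
Common monic factor: u + 2


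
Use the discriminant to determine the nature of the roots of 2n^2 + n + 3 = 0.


D = b^2 - 4ac = (1)^2 - 4(2)(3) = 1 - 24 = -23
Since D < 0: two complex conjugate roots (no real roots)


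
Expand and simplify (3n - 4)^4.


Expand (3n - 4)^4 by repeated multiplication:
  (3n - 4)^2 = 9n^2 - 24n + 16
  (3n - 4)^3 = 27n^3 - 108n^2 + 144n - 64
= 81n^4 - 432n^3 + 864n^2 - 768n + 256


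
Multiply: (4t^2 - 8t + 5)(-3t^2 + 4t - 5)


Distribute each term of the first polynomial:
  (4t^2)(-3t^2 + 4t - 5) = -12t^4 + 16t^3 - 20t^2
  (-8t)(-3t^2 + 4t - 5) = 24t^3 - 32t^2 + 40t
  (5)(-3t^2 + 4t - 5) = -15t^2 + 20t - 25
Sum: -12t^4 + 40t^3 - 67t^2 + 60t - 25


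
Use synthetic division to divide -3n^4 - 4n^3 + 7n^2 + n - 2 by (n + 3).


Synthetic division with c = -3. Coefficients: -3, -4, 7, 1, -2
Bring down -3.
  -3 * -3 = 9; 9 - 4 = 5
  5 * -3 = -15; -15 + 7 = -8
  -8 * -3 = 24; 24 + 1 = 25
  25 * -3 = -75; -75 - 2 = -77
Quotient: -3n^3 + 5n^2 - 8n + 25, Remainder: -77


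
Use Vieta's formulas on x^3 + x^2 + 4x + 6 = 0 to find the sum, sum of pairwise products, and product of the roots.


Monic cubic x^3+bx^2+cx+d=0: sum=-b, pairwise sum=c, product=-d.
b=1, c=4, d=6
r1+r2+r3 = -1
r1r2+r1r3+r2r3 = 4
r1r2r3 = -6


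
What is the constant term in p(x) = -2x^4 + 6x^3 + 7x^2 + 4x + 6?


Read off the constant term: 6


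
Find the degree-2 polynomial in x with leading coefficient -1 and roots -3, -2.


p(x) = -(x + 3)(x + 2)
Expand: -x^2 - 5x - 6


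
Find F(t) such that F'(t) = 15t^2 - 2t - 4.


Reverse power rule on each term:
  ∫ 15t^2 dt = 5t^3
  ∫ -2t dt = -t^2
  ∫ -4 dt = -4t
F(t) = 5t^3 - t^2 - 4t + C


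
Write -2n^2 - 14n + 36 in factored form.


Roots satisfy r1 + r2 = -b/a = -7 and r1*r2 = c/a = -18.
So r1 = 2, r2 = -9.
-2n^2 - 14n + 36 = -2(n - r1)(n - r2) = -2(n - 2)(n + 9)


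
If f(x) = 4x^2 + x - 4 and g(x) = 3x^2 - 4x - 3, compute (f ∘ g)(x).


Substitute g(x) into f:
f(g(x)) = 4*(3x^2 - 4x - 3)^2 + 1*(3x^2 - 4x - 3) + (-4)
(3x^2 - 4x - 3)^2 = 9x^4 - 24x^3 - 2x^2 + 24x + 9
Expand and combine: 36x^4 - 96x^3 - 5x^2 + 92x + 29


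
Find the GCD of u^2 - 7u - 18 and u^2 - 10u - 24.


Factor each:
  u^2 - 7u - 18 = (u + 2)(u - 9)
  u^2 - 10u - 24 = (u + 2)(u - 12)
Common monic factor: u + 2


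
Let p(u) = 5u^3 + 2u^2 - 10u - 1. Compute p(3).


Using direct substitution:
  5 * (3)^3 = 135
  2 * (3)^2 = 18
  -10 * (3)^1 = -30
  constant: -1
Sum = 135 + 18 - 30 - 1 = 122


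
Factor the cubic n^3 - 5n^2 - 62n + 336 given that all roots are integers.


Try integer roots (divisors of 336). n=7: p(7)=0.
Divide out (n - 7): quotient is n^2 + 2n - 48.
Factor the quadratic: (n - 6)(n + 8)
Result: (n - 7)(n - 6)(n + 8)


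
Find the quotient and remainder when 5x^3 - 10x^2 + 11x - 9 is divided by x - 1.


(5x^3 - 10x^2 + 11x - 9) / (x - 1)
Step 1: 5x^2 * (x - 1) = 5x^3 - 5x^2; subtract.
Step 2: -5x * (x - 1) = -5x^2 + 5x; subtract.
Step 3: 6 * (x - 1) = 6x - 6; subtract.
Quotient: 5x^2 - 5x + 6, Remainder: -3


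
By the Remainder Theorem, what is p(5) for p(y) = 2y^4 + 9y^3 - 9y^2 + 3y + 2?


By the Remainder Theorem, the remainder equals p(5):
  2*(5)^4 = 1250
  9*(5)^3 = 1125
  -9*(5)^2 = -225
  3*(5)^1 = 15
  constant: 2
Sum: 1250 + 1125 - 225 + 15 + 2 = 2167


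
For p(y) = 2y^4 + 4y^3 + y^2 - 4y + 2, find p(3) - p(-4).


p(3) = 269
p(-4) = 290
p(3) - p(-4) = 269 - 290 = -21


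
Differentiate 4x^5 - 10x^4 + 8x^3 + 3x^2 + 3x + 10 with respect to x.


Apply the power rule term by term:
  d/dx(4x^5) = 20x^4
  d/dx(-10x^4) = -40x^3
  d/dx(8x^3) = 24x^2
  d/dx(3x^2) = 6x
  d/dx(3x) = 3
  d/dx(10) = 0
p'(x) = 20x^4 - 40x^3 + 24x^2 + 6x + 3


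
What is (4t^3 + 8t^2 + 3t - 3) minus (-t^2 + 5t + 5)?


Distribute the minus sign:
  (4t^3 + 8t^2 + 3t - 3)
- (-t^2 + 5t + 5)
Negate second polynomial: t^2 - 5t - 5
Add: 4t^3 + 9t^2 - 2t - 8


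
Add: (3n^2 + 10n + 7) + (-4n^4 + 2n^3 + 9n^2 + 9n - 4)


Align terms by degree and add:
  3n^2 + 10n + 7
  -4n^4 + 2n^3 + 9n^2 + 9n - 4
= -4n^4 + 2n^3 + 12n^2 + 19n + 3


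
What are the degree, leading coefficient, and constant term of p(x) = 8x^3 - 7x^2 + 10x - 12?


Highest power of x is 3, with coefficient 8. Constant term is -12.
Degree = 3, leading coefficient = 8, constant term = -12


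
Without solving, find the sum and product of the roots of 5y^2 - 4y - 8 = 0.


For ay^2+by+c=0: sum = -b/a, product = c/a.
a=5, b=-4, c=-8
Sum = -(-4)/5 = 4/5
Product = (-8)/5 = -8/5


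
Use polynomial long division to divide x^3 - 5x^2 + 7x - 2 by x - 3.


(x^3 - 5x^2 + 7x - 2) / (x - 3)
Step 1: x^2 * (x - 3) = x^3 - 3x^2; subtract.
Step 2: -2x * (x - 3) = -2x^2 + 6x; subtract.
Step 3: 1 * (x - 3) = x - 3; subtract.
Quotient: x^2 - 2x + 1, Remainder: 1


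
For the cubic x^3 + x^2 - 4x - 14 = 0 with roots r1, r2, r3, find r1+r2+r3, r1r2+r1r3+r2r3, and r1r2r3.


Monic cubic x^3+bx^2+cx+d=0: sum=-b, pairwise sum=c, product=-d.
b=1, c=-4, d=-14
r1+r2+r3 = -1
r1r2+r1r3+r2r3 = -4
r1r2r3 = 14


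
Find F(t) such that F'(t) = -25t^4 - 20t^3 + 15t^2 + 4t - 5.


Reverse power rule on each term:
  ∫ -25t^4 dt = -5t^5
  ∫ -20t^3 dt = -5t^4
  ∫ 15t^2 dt = 5t^3
  ∫ 4t dt = 2t^2
  ∫ -5 dt = -5t
F(t) = -5t^5 - 5t^4 + 5t^3 + 2t^2 - 5t + C


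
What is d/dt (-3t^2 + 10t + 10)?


Apply the power rule term by term:
  d/dt(-3t^2) = -6t
  d/dt(10t) = 10
  d/dt(10) = 0
p'(t) = -6t + 10


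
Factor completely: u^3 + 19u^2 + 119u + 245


Try integer roots (divisors of 245). u=-5: p(-5)=0.
Divide out (u + 5): quotient is u^2 + 14u + 49.
Factor the quadratic: (u + 7)(u + 7)
Result: (u + 5)(u + 7)(u + 7)


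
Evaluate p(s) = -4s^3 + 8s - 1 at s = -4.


Using direct substitution:
  -4 * (-4)^3 = 256
  0 * (-4)^2 = 0
  8 * (-4)^1 = -32
  constant: -1
Sum = 256 + 0 - 32 - 1 = 223


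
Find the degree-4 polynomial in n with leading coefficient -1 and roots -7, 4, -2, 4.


p(n) = -(n + 7)(n - 4)(n + 2)(n - 4)
Expand: -n^4 - n^3 + 42n^2 - 32n - 224


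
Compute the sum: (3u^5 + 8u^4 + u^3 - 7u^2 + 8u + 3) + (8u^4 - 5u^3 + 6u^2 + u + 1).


Align terms by degree and add:
  3u^5 + 8u^4 + u^3 - 7u^2 + 8u + 3
+ 8u^4 - 5u^3 + 6u^2 + u + 1
= 3u^5 + 16u^4 - 4u^3 - u^2 + 9u + 4


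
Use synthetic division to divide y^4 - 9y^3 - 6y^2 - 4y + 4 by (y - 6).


Synthetic division with c = 6. Coefficients: 1, -9, -6, -4, 4
Bring down 1.
  1 * 6 = 6; 6 - 9 = -3
  -3 * 6 = -18; -18 - 6 = -24
  -24 * 6 = -144; -144 - 4 = -148
  -148 * 6 = -888; -888 + 4 = -884
Quotient: y^3 - 3y^2 - 24y - 148, Remainder: -884


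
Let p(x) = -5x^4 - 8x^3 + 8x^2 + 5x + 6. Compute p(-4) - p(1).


p(-4) = -654
p(1) = 6
p(-4) - p(1) = -654 - 6 = -660


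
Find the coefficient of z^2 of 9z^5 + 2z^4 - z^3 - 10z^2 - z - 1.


Read off the coefficient of z^2: -10


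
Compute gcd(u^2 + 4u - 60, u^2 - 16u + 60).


Factor each:
  u^2 + 4u - 60 = (u - 6)(u + 10)
  u^2 - 16u + 60 = (u - 6)(u - 10)
Common monic factor: u - 6


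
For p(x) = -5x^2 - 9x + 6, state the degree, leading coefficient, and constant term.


Highest power of x is 2, with coefficient -5. Constant term is 6.
Degree = 2, leading coefficient = -5, constant term = 6


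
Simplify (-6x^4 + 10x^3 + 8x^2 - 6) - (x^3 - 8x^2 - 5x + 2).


Distribute the minus sign:
  (-6x^4 + 10x^3 + 8x^2 - 6)
- (x^3 - 8x^2 - 5x + 2)
Negate second polynomial: -x^3 + 8x^2 + 5x - 2
Add: -6x^4 + 9x^3 + 16x^2 + 5x - 8


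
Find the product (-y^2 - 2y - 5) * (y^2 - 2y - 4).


Distribute each term of the first polynomial:
  (-y^2)(y^2 - 2y - 4) = -y^4 + 2y^3 + 4y^2
  (-2y)(y^2 - 2y - 4) = -2y^3 + 4y^2 + 8y
  (-5)(y^2 - 2y - 4) = -5y^2 + 10y + 20
Sum: -y^4 + 3y^2 + 18y + 20


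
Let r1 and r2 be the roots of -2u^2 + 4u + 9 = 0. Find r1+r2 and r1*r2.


For au^2+bu+c=0: sum = -b/a, product = c/a.
a=-2, b=4, c=9
Sum = -(4)/-2 = 2
Product = (9)/-2 = -9/2


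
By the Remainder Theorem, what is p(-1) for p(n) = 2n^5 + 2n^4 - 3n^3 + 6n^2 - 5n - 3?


By the Remainder Theorem, the remainder equals p(-1):
  2*(-1)^5 = -2
  2*(-1)^4 = 2
  -3*(-1)^3 = 3
  6*(-1)^2 = 6
  -5*(-1)^1 = 5
  constant: -3
Sum: -2 + 2 + 3 + 6 + 5 - 3 = 11


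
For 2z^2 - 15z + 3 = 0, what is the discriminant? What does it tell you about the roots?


D = b^2 - 4ac = (-15)^2 - 4(2)(3) = 225 - 24 = 201
Since D > 0: two distinct irrational roots


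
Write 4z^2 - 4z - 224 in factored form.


Roots satisfy r1 + r2 = -b/a = 1 and r1*r2 = c/a = -56.
So r1 = 8, r2 = -7.
4z^2 - 4z - 224 = 4(z - r1)(z - r2) = 4(z - 8)(z + 7)


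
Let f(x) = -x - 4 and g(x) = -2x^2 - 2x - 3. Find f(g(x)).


Substitute g(x) into f:
f(g(x)) = -1*(-2x^2 - 2x - 3) + (-4)
Expand and combine: 2x^2 + 2x - 1


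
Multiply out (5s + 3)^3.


Expand (5s + 3)^3 by repeated multiplication:
  (5s + 3)^2 = 25s^2 + 30s + 9
= 125s^3 + 225s^2 + 135s + 27


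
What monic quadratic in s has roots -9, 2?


p(s) = (s + 9)(s - 2)
Expand: s^2 + 7s - 18


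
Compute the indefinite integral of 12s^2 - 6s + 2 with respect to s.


Reverse power rule on each term:
  ∫ 12s^2 ds = 4s^3
  ∫ -6s ds = -3s^2
  ∫ 2 ds = 2s
F(s) = 4s^3 - 3s^2 + 2s + C


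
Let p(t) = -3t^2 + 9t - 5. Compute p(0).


Using direct substitution:
  -3 * (0)^2 = 0
  9 * (0)^1 = 0
  constant: -5
Sum = 0 + 0 - 5 = -5


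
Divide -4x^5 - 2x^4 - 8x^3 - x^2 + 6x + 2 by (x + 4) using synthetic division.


Synthetic division with c = -4. Coefficients: -4, -2, -8, -1, 6, 2
Bring down -4.
  -4 * -4 = 16; 16 - 2 = 14
  14 * -4 = -56; -56 - 8 = -64
  -64 * -4 = 256; 256 - 1 = 255
  255 * -4 = -1020; -1020 + 6 = -1014
  -1014 * -4 = 4056; 4056 + 2 = 4058
Quotient: -4x^4 + 14x^3 - 64x^2 + 255x - 1014, Remainder: 4058


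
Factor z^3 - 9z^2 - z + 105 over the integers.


Try integer roots (divisors of 105). z=7: p(7)=0.
Divide out (z - 7): quotient is z^2 - 2z - 15.
Factor the quadratic: (z + 3)(z - 5)
Result: (z - 7)(z + 3)(z - 5)


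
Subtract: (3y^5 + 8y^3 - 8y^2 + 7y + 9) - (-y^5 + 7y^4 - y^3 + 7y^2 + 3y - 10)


Distribute the minus sign:
  (3y^5 + 8y^3 - 8y^2 + 7y + 9)
- (-y^5 + 7y^4 - y^3 + 7y^2 + 3y - 10)
Negate second polynomial: y^5 - 7y^4 + y^3 - 7y^2 - 3y + 10
Add: 4y^5 - 7y^4 + 9y^3 - 15y^2 + 4y + 19


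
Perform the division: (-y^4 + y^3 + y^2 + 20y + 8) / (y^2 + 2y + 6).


(-y^4 + y^3 + y^2 + 20y + 8) / (y^2 + 2y + 6)
Step 1: -y^2 * (y^2 + 2y + 6) = -y^4 - 2y^3 - 6y^2; subtract.
Step 2: 3y * (y^2 + 2y + 6) = 3y^3 + 6y^2 + 18y; subtract.
Step 3: 1 * (y^2 + 2y + 6) = y^2 + 2y + 6; subtract.
Quotient: -y^2 + 3y + 1, Remainder: 2


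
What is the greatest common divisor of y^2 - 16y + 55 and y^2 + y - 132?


Factor each:
  y^2 - 16y + 55 = (y - 11)(y - 5)
  y^2 + y - 132 = (y - 11)(y + 12)
Common monic factor: y - 11


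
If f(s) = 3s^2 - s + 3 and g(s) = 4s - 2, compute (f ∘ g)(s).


Substitute g(s) into f:
f(g(s)) = 3*(4s - 2)^2 + (-1)*(4s - 2) + 3
(4s - 2)^2 = 16s^2 - 16s + 4
Expand and combine: 48s^2 - 52s + 17


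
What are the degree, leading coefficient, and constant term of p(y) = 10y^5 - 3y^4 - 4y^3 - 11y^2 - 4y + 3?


Highest power of y is 5, with coefficient 10. Constant term is 3.
Degree = 5, leading coefficient = 10, constant term = 3
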